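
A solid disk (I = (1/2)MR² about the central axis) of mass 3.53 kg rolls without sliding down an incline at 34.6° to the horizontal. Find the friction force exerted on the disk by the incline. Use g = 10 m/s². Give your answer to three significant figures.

f ≈ 6.68 N

For this body I = (1/2)MR², i.e. k = I/(MR²) = 0.5.
Along the incline Mg sinθ − f = Ma, and torque about the center fR = Iα = kMR²(a/R) gives f = kMa.
Combining, a = g sinθ/(1+k) and f = kMa = kMg sinθ/(1+k).
f = 0.5 × 3.53 × 10 × sin34.6° / 1.5 ≈ 6.68 N.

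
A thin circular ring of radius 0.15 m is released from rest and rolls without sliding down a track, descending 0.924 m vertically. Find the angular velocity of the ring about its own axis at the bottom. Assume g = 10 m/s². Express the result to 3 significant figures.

For this body I = MR², i.e. k = I/(MR²) = 1.
Pure rolling means v = ωR; then KE = ½Mv² + ½I(v/R)² = ½(1+k)Mv² = Mv².
Energy conservation Mgh = ½(1+k)Mv² gives v = √(2gh/(1+k)) = √(2 × 10 × 0.924 / 2) = 3.04 m/s.
The angular speed follows from ω = v/R = 3.04/0.15 ≈ 20.3 rad/s.

ω ≈ 20.3 rad/s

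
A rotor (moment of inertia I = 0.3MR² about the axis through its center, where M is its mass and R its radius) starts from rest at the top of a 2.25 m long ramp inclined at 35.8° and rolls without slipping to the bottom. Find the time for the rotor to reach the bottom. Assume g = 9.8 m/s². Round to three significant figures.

The moment of inertia is 0.3MR², giving k ≡ I/(MR²) = 0.3.
Along the incline Mg sinθ − f = Ma, and torque about the center fR = Iα = kMR²(a/R) gives f = kMa.
Hence a = g sinθ/(1+k) = 9.8×sin35.8°/1.3 = 4.41 m/s².
Starting from rest, L = ½at², so t = √(2L/a) = √(2×2.25/4.41) ≈ 1.01 s.

t ≈ 1.01 s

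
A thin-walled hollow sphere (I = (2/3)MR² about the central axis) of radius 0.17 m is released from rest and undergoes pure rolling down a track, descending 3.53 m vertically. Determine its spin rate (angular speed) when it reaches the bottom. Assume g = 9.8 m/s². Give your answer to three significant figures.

ω ≈ 37.9 rad/s

Here I = (2/3)MR², so the shape factor k = I/(MR²) = 2/3.
The rolling condition ω = v/R makes the rotational term ½I(v/R)² = ½kMv², so KE_total = ½(1+k)Mv² = (5/6)Mv².
Energy conservation Mgh = ½(1+k)Mv² gives v = √(2gh/(1+k)) = √(2 × 9.8 × 3.53 / 1.667) = 6.443 m/s.
The angular speed follows from ω = v/R = 6.443/0.17 ≈ 37.9 rad/s.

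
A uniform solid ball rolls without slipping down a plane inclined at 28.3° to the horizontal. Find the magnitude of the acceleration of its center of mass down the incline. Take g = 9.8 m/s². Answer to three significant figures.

a ≈ 3.32 m/s²

The moment of inertia is (2/5)MR², giving k ≡ I/(MR²) = 0.4.
Translational: Mg sinθ − f = Ma. Rotational about the CM: fR = Iα = kMRa, so f = kMa.
Eliminating f: Mg sinθ = (1+k)Ma, so a = g sinθ/(1+k) = 9.8 × sin28.3° / 1.4 ≈ 3.32 m/s².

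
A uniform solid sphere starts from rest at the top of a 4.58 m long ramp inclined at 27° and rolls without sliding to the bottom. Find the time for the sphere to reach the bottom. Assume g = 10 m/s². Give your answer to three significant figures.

The moment of inertia is (2/5)MR², giving k ≡ I/(MR²) = 0.4.
Along the incline Mg sinθ − f = Ma, and torque about the center fR = Iα = kMR²(a/R) gives f = kMa.
Hence a = g sinθ/(1+k) = 10×sin27°/1.4 = 3.243 m/s².
Starting from rest, L = ½at², so t = √(2L/a) = √(2×4.58/3.243) ≈ 1.68 s.

t ≈ 1.68 s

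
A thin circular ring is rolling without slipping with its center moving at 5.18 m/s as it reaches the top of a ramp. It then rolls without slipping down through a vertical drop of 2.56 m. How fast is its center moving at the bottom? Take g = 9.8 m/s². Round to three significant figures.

For this body I = MR², i.e. k = I/(MR²) = 1.
Pure rolling means v = ωR; then KE = ½Mv² + ½I(v/R)² = ½(1+k)Mv² = Mv².
Conserving energy between top and bottom: Mv² = Mv₀² + Mgh, hence v² = v₀² + 2gh/(1+k).
v = √(5.18² + 2×9.8×2.56/2) = √51.92 ≈ 7.21 m/s.

v ≈ 7.21 m/s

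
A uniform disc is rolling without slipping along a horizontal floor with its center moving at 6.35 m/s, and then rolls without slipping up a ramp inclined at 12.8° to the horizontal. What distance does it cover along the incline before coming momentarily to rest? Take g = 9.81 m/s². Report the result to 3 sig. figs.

Here I = (1/2)MR², so the shape factor k = I/(MR²) = 0.5.
The rolling condition ω = v/R makes the rotational term ½I(v/R)² = ½kMv², so KE_total = ½(1+k)Mv² = (3/4)Mv².
Setting this equal to Mgh gives the vertical rise h = (1+k)v₀²/(2g) = 1.5×6.35²/(2×9.81) = 3.083 m.
The distance along the slope is d = h/sinθ = 3.083/sin12.8° ≈ 13.9 m.

d ≈ 13.9 m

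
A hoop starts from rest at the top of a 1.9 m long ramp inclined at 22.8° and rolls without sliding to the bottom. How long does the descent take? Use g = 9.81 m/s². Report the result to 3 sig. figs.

t ≈ 1.41 s

Here I = MR², so the shape factor k = I/(MR²) = 1.
Along the incline Mg sinθ − f = Ma, and torque about the center fR = Iα = kMR²(a/R) gives f = kMa.
Hence a = g sinθ/(1+k) = 9.81×sin22.8°/2 = 1.901 m/s².
With constant a from rest, t = √(2L/a) = √(2·1.9/1.901) ≈ 1.41 s.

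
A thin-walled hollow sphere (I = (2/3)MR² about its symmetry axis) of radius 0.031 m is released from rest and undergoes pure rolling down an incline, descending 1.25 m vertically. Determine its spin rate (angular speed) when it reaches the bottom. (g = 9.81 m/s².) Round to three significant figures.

Here I = (2/3)MR², so the shape factor k = I/(MR²) = 2/3.
Pure rolling means v = ωR; then KE = ½Mv² + ½I(v/R)² = ½(1+k)Mv² = (5/6)Mv².
Energy conservation Mgh = ½(1+k)Mv² gives v = √(2gh/(1+k)) = √(2 × 9.81 × 1.25 / 1.667) = 3.836 m/s.
The angular speed follows from ω = v/R = 3.836/0.031 ≈ 124 rad/s.

ω ≈ 124 rad/s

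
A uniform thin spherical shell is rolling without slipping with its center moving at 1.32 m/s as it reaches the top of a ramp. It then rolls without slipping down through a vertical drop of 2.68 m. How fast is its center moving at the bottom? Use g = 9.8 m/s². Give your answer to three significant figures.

The moment of inertia is (2/3)MR², giving k ≡ I/(MR²) = 2/3.
The rolling condition ω = v/R makes the rotational term ½I(v/R)² = ½kMv², so KE_total = ½(1+k)Mv² = (5/6)Mv².
Energy conservation: (5/6)Mv₀² + Mgh = (5/6)Mv², so v² = v₀² + 2gh/(1+k).
v = √(1.32² + 2×9.8×2.68/1.667) = √33.26 ≈ 5.77 m/s.

v ≈ 5.77 m/s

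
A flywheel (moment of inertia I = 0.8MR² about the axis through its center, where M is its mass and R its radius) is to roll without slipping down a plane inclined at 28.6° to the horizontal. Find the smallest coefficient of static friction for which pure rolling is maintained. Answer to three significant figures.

μ_min ≈ 0.242

The moment of inertia is 0.8MR², giving k ≡ I/(MR²) = 0.8.
Translational: Mg sinθ − f = Ma. Rotational about the CM: fR = Iα = kMRa, so f = kMa.
These give a = g sinθ/(1+k) and the required friction f = kMg sinθ/(1+k).
The normal force is N = Mg cosθ, so μ_min = f/N = k tanθ/(1+k).
μ_min = 0.8 × tan28.6° / 1.8 ≈ 0.242.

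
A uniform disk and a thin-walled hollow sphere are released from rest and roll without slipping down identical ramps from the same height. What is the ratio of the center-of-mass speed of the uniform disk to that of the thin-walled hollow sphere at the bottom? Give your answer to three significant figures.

Each satisfies Mgh = ½(1+k)Mv² with k = I/(MR²), so v ∝ 1/√(1+k).
For the uniform disk k = 0.5; for the thin-walled hollow sphere k = 2/3.
v₁/v₂ = √((1+k₂)/(1+k₁)) = √(1.667/1.5) ≈ 1.05.

v_ratio ≈ 1.05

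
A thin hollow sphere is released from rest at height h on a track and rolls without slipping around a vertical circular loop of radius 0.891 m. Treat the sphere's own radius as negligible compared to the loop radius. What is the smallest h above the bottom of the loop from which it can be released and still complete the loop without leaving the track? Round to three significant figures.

h_min ≈ 2.52 m

Here I = (2/3)MR², so the shape factor k = I/(MR²) = 2/3.
At the top, contact is just lost when gravity alone supplies the centripetal force: Mg = Mv_top²/r, i.e. v_top² = gr.
With ω = v/R, the kinetic energy at speed v is ½(1+k)Mv² = (5/6)Mv².
Energy conservation from release (height h) to the top (height 2r): Mgh = Mg(2r) + (5/6)M·gr.
Thus h_min = 2r + (1+k)r/2 = r(2 + 1.667/2) = 0.891 × 2.833 ≈ 2.52 m.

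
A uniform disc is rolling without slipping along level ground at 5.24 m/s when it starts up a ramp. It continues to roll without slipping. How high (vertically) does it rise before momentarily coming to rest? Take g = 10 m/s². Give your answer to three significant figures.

Here I = (1/2)MR², so the shape factor k = I/(MR²) = 0.5.
Rolling without slipping gives ω = v/R, so the total kinetic energy is ½Mv² + ½Iω² = ½(1+k)Mv² = (3/4)Mv².
At the top the kinetic energy is zero, so (3/4)Mv₀² = Mgh.
Thus h = (1+k)v₀²/(2g) = 1.5 × 5.24² / (2 × 10) ≈ 2.06 m.

h ≈ 2.06 m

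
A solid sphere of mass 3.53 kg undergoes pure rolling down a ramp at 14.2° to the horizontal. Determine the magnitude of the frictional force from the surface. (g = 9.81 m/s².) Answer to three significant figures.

f ≈ 2.43 N

For this body I = (2/5)MR², i.e. k = I/(MR²) = 0.4.
Newton's second law down the slope: Mg sinθ − f = Ma. The torque equation fR = Iα (with α = a/R) gives f = kMa.
Combining, a = g sinθ/(1+k) and f = kMa = kMg sinθ/(1+k).
f = 0.4 × 3.53 × 9.81 × sin14.2° / 1.4 ≈ 2.43 N.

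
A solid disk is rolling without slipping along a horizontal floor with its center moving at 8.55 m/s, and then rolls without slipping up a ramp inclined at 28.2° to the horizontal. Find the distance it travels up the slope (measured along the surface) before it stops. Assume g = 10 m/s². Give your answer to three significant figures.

With I = (1/2)MR², the ratio k = I/(MR²) is 0.5.
Since it rolls without slipping, ω = v/R and KE = ½Mv² + ½Iω² = ½(1+k)Mv² = (3/4)Mv².
Setting this equal to Mgh gives the vertical rise h = (1+k)v₀²/(2g) = 1.5×8.55²/(2×10) = 5.483 m.
Along the incline, d = h/sinθ = 5.483/sin28.2° ≈ 11.6 m.

d ≈ 11.6 m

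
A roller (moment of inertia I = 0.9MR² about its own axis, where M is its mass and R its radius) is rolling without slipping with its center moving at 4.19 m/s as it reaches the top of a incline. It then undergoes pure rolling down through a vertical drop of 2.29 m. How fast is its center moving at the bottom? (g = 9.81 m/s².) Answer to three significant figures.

v ≈ 6.42 m/s

The moment of inertia is 0.9MR², giving k ≡ I/(MR²) = 0.9.
The rolling condition ω = v/R makes the rotational term ½I(v/R)² = ½kMv², so KE_total = ½(1+k)Mv² = (19/20)Mv².
Conserving energy between top and bottom: (19/20)Mv² = (19/20)Mv₀² + Mgh, hence v² = v₀² + 2gh/(1+k).
v = √(4.19² + 2×9.81×2.29/1.9) = √41.2 ≈ 6.42 m/s.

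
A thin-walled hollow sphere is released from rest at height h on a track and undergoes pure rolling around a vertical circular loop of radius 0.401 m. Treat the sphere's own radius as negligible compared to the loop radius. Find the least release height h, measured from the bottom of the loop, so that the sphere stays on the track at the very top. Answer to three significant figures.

h_min ≈ 1.14 m

Here I = (2/3)MR², so the shape factor k = I/(MR²) = 2/3.
At the top, contact is just lost when gravity alone supplies the centripetal force: Mg = Mv_top²/r, i.e. v_top² = gr.
With ω = v/R, the kinetic energy at speed v is ½(1+k)Mv² = (5/6)Mv².
Energy conservation from release (height h) to the top (height 2r): Mgh = Mg(2r) + (5/6)M·gr.
Thus h_min = 2r + (1+k)r/2 = r(2 + 1.667/2) = 0.401 × 2.833 ≈ 1.14 m.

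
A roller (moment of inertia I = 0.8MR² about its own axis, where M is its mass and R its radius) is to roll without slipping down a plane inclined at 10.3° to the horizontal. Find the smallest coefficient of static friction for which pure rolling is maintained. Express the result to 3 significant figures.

For this body I = 0.8MR², i.e. k = I/(MR²) = 0.8.
Translational: Mg sinθ − f = Ma. Rotational about the CM: fR = Iα = kMRa, so f = kMa.
These give a = g sinθ/(1+k) and the required friction f = kMg sinθ/(1+k).
The normal force is N = Mg cosθ, so μ_min = f/N = k tanθ/(1+k).
μ_min = 0.8 × tan10.3° / 1.8 ≈ 0.0808.

μ_min ≈ 0.0808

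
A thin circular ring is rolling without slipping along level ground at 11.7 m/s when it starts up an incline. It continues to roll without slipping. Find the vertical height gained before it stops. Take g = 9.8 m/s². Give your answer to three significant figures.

h ≈ 14.0 m

With I = MR², the ratio k = I/(MR²) is 1.
Rolling without slipping gives ω = v/R, so the total kinetic energy is ½Mv² + ½Iω² = ½(1+k)Mv² = Mv².
All of this converts to potential energy at the highest point: Mv₀² = Mgh.
Thus h = (1+k)v₀²/(2g) = 2 × 11.7² / (2 × 9.8) ≈ 14.0 m.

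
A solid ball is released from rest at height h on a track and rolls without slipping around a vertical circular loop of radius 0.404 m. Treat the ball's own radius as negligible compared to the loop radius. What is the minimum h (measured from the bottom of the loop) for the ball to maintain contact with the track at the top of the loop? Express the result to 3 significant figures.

With I = (2/5)MR², the ratio k = I/(MR²) is 0.4.
At the top, contact is just lost when gravity alone supplies the centripetal force: Mg = Mv_top²/r, i.e. v_top² = gr.
With ω = v/R, the kinetic energy at speed v is ½(1+k)Mv² = (7/10)Mv².
Energy conservation from release (height h) to the top (height 2r): Mgh = Mg(2r) + (7/10)M·gr.
Thus h_min = 2r + (1+k)r/2 = r(2 + 1.4/2) = 0.404 × 2.7 ≈ 1.09 m.

h_min ≈ 1.09 m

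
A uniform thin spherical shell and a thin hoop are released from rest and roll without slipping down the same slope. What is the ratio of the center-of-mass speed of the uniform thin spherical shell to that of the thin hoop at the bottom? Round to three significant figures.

v_ratio ≈ 1.10

Each satisfies Mgh = ½(1+k)Mv² with k = I/(MR²), so v ∝ 1/√(1+k).
For the uniform thin spherical shell k = 2/3; for the thin hoop k = 1.
v₁/v₂ = √((1+k₂)/(1+k₁)) = √(2/1.667) ≈ 1.10.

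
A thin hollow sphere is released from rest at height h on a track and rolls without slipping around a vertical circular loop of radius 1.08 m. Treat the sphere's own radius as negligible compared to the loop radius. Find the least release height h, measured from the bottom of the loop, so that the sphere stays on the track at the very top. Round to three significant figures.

h_min ≈ 3.06 m

Here I = (2/3)MR², so the shape factor k = I/(MR²) = 2/3.
At the top of the loop, the minimum-contact condition is Mg = Mv_top²/r, so v_top² = gr.
With ω = v/R, the kinetic energy at speed v is ½(1+k)Mv² = (5/6)Mv².
Energy conservation from release (height h) to the top (height 2r): Mgh = Mg(2r) + (5/6)M·gr.
Thus h_min = 2r + (1+k)r/2 = r(2 + 1.667/2) = 1.08 × 2.833 ≈ 3.06 m.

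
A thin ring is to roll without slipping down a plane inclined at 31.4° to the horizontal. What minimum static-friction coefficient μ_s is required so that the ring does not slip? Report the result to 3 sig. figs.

μ_min ≈ 0.305

The moment of inertia is MR², giving k ≡ I/(MR²) = 1.
Translational: Mg sinθ − f = Ma. Rotational about the CM: fR = Iα = kMRa, so f = kMa.
These give a = g sinθ/(1+k) and the required friction f = kMg sinθ/(1+k).
The normal force is N = Mg cosθ, so μ_min = f/N = k tanθ/(1+k).
μ_min = 1 × tan31.4° / 2 ≈ 0.305.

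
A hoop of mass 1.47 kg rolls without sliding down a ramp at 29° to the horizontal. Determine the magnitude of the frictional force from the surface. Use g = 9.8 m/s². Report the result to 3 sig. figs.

With I = MR², the ratio k = I/(MR²) is 1.
Translational: Mg sinθ − f = Ma. Rotational about the CM: fR = Iα = kMRa, so f = kMa.
Combining, a = g sinθ/(1+k) and f = kMa = kMg sinθ/(1+k).
f = 1 × 1.47 × 9.8 × sin29° / 2 ≈ 3.49 N.

f ≈ 3.49 N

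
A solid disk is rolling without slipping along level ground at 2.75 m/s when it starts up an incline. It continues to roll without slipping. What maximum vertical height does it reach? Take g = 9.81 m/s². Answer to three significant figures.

For this body I = (1/2)MR², i.e. k = I/(MR²) = 0.5.
Since it rolls without slipping, ω = v/R and KE = ½Mv² + ½Iω² = ½(1+k)Mv² = (3/4)Mv².
At the top the kinetic energy is zero, so (3/4)Mv₀² = Mgh.
Thus h = (1+k)v₀²/(2g) = 1.5 × 2.75² / (2 × 9.81) ≈ 0.578 m.

h ≈ 0.578 m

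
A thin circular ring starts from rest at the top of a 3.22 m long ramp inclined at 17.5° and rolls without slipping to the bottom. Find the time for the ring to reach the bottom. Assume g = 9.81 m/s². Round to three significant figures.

t ≈ 2.09 s

For this body I = MR², i.e. k = I/(MR²) = 1.
Translational: Mg sinθ − f = Ma. Rotational about the CM: fR = Iα = kMRa, so f = kMa.
Hence a = g sinθ/(1+k) = 9.81×sin17.5°/2 = 1.475 m/s².
Starting from rest, L = ½at², so t = √(2L/a) = √(2×3.22/1.475) ≈ 2.09 s.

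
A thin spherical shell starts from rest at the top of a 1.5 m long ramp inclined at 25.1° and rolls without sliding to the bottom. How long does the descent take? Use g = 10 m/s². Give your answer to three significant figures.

t ≈ 1.09 s

Here I = (2/3)MR², so the shape factor k = I/(MR²) = 2/3.
Translational: Mg sinθ − f = Ma. Rotational about the CM: fR = Iα = kMRa, so f = kMa.
Hence a = g sinθ/(1+k) = 10×sin25.1°/1.667 = 2.545 m/s².
With constant a from rest, t = √(2L/a) = √(2·1.5/2.545) ≈ 1.09 s.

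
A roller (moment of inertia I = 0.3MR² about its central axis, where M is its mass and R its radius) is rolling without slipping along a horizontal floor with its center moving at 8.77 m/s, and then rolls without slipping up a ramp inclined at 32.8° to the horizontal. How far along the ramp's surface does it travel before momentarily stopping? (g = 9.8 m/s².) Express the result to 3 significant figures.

With I = 0.3MR², the ratio k = I/(MR²) is 0.3.
Rolling without slipping gives ω = v/R, so the total kinetic energy is ½Mv² + ½Iω² = ½(1+k)Mv² = (13/20)Mv².
Setting this equal to Mgh gives the vertical rise h = (1+k)v₀²/(2g) = 1.3×8.77²/(2×9.8) = 5.101 m.
The distance along the slope is d = h/sinθ = 5.101/sin32.8° ≈ 9.42 m.

d ≈ 9.42 m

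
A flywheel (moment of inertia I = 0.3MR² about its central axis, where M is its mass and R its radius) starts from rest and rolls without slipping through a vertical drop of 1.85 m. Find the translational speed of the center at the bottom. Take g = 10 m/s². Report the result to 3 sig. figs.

v ≈ 5.33 m/s

With I = 0.3MR², the ratio k = I/(MR²) is 0.3.
The rolling condition ω = v/R makes the rotational term ½I(v/R)² = ½kMv², so KE_total = ½(1+k)Mv² = (13/20)Mv².
Setting Mgh = (13/20)Mv² gives v = √(2gh/(1+k)) = √(2·10·1.85/1.3) ≈ 5.33 m/s.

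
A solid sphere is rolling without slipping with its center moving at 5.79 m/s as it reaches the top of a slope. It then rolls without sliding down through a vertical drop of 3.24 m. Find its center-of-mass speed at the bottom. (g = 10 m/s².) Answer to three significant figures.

v ≈ 8.93 m/s

With I = (2/5)MR², the ratio k = I/(MR²) is 0.4.
Pure rolling means v = ωR; then KE = ½Mv² + ½I(v/R)² = ½(1+k)Mv² = (7/10)Mv².
Energy conservation: (7/10)Mv₀² + Mgh = (7/10)Mv², so v² = v₀² + 2gh/(1+k).
v = √(5.79² + 2×10×3.24/1.4) = √79.81 ≈ 8.93 m/s.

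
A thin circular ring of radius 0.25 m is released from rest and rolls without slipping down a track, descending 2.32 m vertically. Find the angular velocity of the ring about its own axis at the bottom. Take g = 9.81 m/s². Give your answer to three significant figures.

ω ≈ 19.1 rad/s

For this body I = MR², i.e. k = I/(MR²) = 1.
Pure rolling means v = ωR; then KE = ½Mv² + ½I(v/R)² = ½(1+k)Mv² = Mv².
Energy conservation Mgh = ½(1+k)Mv² gives v = √(2gh/(1+k)) = √(2 × 9.81 × 2.32 / 2) = 4.771 m/s.
Then ω = v/R = 4.771 / 0.25 ≈ 19.1 rad/s.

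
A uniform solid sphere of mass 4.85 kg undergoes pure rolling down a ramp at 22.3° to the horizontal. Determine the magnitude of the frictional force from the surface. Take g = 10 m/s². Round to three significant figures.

With I = (2/5)MR², the ratio k = I/(MR²) is 0.4.
Newton's second law down the slope: Mg sinθ − f = Ma. The torque equation fR = Iα (with α = a/R) gives f = kMa.
Combining, a = g sinθ/(1+k) and f = kMa = kMg sinθ/(1+k).
f = 0.4 × 4.85 × 10 × sin22.3° / 1.4 ≈ 5.26 N.

f ≈ 5.26 N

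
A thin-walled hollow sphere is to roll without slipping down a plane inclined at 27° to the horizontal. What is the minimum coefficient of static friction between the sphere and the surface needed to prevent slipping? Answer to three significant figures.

With I = (2/3)MR², the ratio k = I/(MR²) is 2/3.
Along the incline Mg sinθ − f = Ma, and torque about the center fR = Iα = kMR²(a/R) gives f = kMa.
These give a = g sinθ/(1+k) and the required friction f = kMg sinθ/(1+k).
With N = Mg cosθ, the no-slip condition f ≤ μN gives μ_min = f/N = k tanθ/(1+k).
μ_min = (2/3) × tan27° / 1.667 ≈ 0.204.

μ_min ≈ 0.204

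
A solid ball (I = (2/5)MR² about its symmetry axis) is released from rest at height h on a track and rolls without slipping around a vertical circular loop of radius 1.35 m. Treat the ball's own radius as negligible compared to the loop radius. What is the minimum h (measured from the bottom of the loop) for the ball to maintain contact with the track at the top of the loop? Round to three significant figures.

h_min ≈ 3.65 m

For this body I = (2/5)MR², i.e. k = I/(MR²) = 0.4.
At the top of the loop, the minimum-contact condition is Mg = Mv_top²/r, so v_top² = gr.
With ω = v/R, the kinetic energy at speed v is ½(1+k)Mv² = (7/10)Mv².
Energy conservation from release (height h) to the top (height 2r): Mgh = Mg(2r) + (7/10)M·gr.
Thus h_min = 2r + (1+k)r/2 = r(2 + 1.4/2) = 1.35 × 2.7 ≈ 3.65 m.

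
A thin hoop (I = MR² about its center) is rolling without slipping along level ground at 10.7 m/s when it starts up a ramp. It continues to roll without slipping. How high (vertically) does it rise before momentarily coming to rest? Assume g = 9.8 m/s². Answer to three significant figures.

The moment of inertia is MR², giving k ≡ I/(MR²) = 1.
The rolling condition ω = v/R makes the rotational term ½I(v/R)² = ½kMv², so KE_total = ½(1+k)Mv² = Mv².
At the top the kinetic energy is zero, so Mv₀² = Mgh.
Thus h = (1+k)v₀²/(2g) = 2 × 10.7² / (2 × 9.8) ≈ 11.7 m.

h ≈ 11.7 m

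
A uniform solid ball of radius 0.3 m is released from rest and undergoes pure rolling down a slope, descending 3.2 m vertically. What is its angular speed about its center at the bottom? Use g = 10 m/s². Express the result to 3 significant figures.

ω ≈ 22.5 rad/s

Here I = (2/5)MR², so the shape factor k = I/(MR²) = 0.4.
Since it rolls without slipping, ω = v/R and KE = ½Mv² + ½Iω² = ½(1+k)Mv² = (7/10)Mv².
Energy conservation Mgh = ½(1+k)Mv² gives v = √(2gh/(1+k)) = √(2 × 10 × 3.2 / 1.4) = 6.761 m/s.
Then ω = v/R = 6.761 / 0.3 ≈ 22.5 rad/s.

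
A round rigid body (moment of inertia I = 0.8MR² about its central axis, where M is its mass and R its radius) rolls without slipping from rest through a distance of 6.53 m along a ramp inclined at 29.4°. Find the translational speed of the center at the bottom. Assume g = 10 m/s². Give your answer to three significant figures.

v ≈ 5.97 m/s

Here I = 0.8MR², so the shape factor k = I/(MR²) = 0.8.
Pure rolling means v = ωR; then KE = ½Mv² + ½I(v/R)² = ½(1+k)Mv² = (9/10)Mv².
The vertical drop is h = L sinθ = 6.53 × sin29.4° = 3.206 m.
Setting Mgh = (9/10)Mv² gives v = √(2gh/(1+k)) = √(2·10·3.206/1.8) ≈ 5.97 m/s.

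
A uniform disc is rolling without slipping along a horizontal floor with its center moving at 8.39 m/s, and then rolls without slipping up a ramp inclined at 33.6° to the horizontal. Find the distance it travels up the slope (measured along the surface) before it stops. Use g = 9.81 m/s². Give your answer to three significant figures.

The moment of inertia is (1/2)MR², giving k ≡ I/(MR²) = 0.5.
Since it rolls without slipping, ω = v/R and KE = ½Mv² + ½Iω² = ½(1+k)Mv² = (3/4)Mv².
Setting this equal to Mgh gives the vertical rise h = (1+k)v₀²/(2g) = 1.5×8.39²/(2×9.81) = 5.382 m.
Along the incline, d = h/sinθ = 5.382/sin33.6° ≈ 9.72 m.

d ≈ 9.72 m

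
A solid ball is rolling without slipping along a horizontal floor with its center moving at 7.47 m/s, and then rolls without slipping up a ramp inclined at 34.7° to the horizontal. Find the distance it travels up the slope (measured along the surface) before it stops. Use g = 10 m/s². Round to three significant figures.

For this body I = (2/5)MR², i.e. k = I/(MR²) = 0.4.
Since it rolls without slipping, ω = v/R and KE = ½Mv² + ½Iω² = ½(1+k)Mv² = (7/10)Mv².
Setting this equal to Mgh gives the vertical rise h = (1+k)v₀²/(2g) = 1.4×7.47²/(2×10) = 3.906 m.
The distance along the slope is d = h/sinθ = 3.906/sin34.7° ≈ 6.86 m.

d ≈ 6.86 m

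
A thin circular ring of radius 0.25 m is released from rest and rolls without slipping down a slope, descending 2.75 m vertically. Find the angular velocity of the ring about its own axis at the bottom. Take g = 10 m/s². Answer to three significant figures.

ω ≈ 21.0 rad/s

With I = MR², the ratio k = I/(MR²) is 1.
The rolling condition ω = v/R makes the rotational term ½I(v/R)² = ½kMv², so KE_total = ½(1+k)Mv² = Mv².
Energy conservation Mgh = ½(1+k)Mv² gives v = √(2gh/(1+k)) = √(2 × 10 × 2.75 / 2) = 5.244 m/s.
Then ω = v/R = 5.244 / 0.25 ≈ 21.0 rad/s.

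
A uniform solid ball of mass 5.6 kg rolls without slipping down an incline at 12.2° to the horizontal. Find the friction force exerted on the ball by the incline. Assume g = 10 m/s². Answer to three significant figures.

With I = (2/5)MR², the ratio k = I/(MR²) is 0.4.
Newton's second law down the slope: Mg sinθ − f = Ma. The torque equation fR = Iα (with α = a/R) gives f = kMa.
Combining, a = g sinθ/(1+k) and f = kMa = kMg sinθ/(1+k).
f = 0.4 × 5.6 × 10 × sin12.2° / 1.4 ≈ 3.38 N.

f ≈ 3.38 N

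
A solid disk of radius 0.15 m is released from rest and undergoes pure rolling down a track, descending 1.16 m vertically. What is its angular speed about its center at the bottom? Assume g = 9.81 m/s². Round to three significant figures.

ω ≈ 26.0 rad/s

With I = (1/2)MR², the ratio k = I/(MR²) is 0.5.
The rolling condition ω = v/R makes the rotational term ½I(v/R)² = ½kMv², so KE_total = ½(1+k)Mv² = (3/4)Mv².
Energy conservation Mgh = ½(1+k)Mv² gives v = √(2gh/(1+k)) = √(2 × 9.81 × 1.16 / 1.5) = 3.895 m/s.
Then ω = v/R = 3.895 / 0.15 ≈ 26.0 rad/s.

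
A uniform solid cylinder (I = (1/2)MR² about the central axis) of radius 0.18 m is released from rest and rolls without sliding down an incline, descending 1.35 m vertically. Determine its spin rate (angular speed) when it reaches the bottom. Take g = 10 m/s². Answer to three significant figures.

ω ≈ 23.6 rad/s

For this body I = (1/2)MR², i.e. k = I/(MR²) = 0.5.
Pure rolling means v = ωR; then KE = ½Mv² + ½I(v/R)² = ½(1+k)Mv² = (3/4)Mv².
Energy conservation Mgh = ½(1+k)Mv² gives v = √(2gh/(1+k)) = √(2 × 10 × 1.35 / 1.5) = 4.243 m/s.
The angular speed follows from ω = v/R = 4.243/0.18 ≈ 23.6 rad/s.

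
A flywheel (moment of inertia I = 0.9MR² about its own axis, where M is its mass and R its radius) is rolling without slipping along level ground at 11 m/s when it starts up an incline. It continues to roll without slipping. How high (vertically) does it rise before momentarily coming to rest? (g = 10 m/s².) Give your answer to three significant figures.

h ≈ 11.5 m

The moment of inertia is 0.9MR², giving k ≡ I/(MR²) = 0.9.
Since it rolls without slipping, ω = v/R and KE = ½Mv² + ½Iω² = ½(1+k)Mv² = (19/20)Mv².
All of this converts to potential energy at the highest point: (19/20)Mv₀² = Mgh.
Thus h = (1+k)v₀²/(2g) = 1.9 × 11² / (2 × 10) ≈ 11.5 m.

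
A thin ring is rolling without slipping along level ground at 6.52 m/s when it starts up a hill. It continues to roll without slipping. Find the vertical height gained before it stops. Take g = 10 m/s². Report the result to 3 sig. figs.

With I = MR², the ratio k = I/(MR²) is 1.
Pure rolling means v = ωR; then KE = ½Mv² + ½I(v/R)² = ½(1+k)Mv² = Mv².
At the top the kinetic energy is zero, so Mv₀² = Mgh.
Thus h = (1+k)v₀²/(2g) = 2 × 6.52² / (2 × 10) ≈ 4.25 m.

h ≈ 4.25 m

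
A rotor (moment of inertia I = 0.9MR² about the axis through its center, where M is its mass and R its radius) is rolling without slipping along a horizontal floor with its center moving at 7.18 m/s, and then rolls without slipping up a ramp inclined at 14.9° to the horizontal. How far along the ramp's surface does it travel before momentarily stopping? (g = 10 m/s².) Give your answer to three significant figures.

The moment of inertia is 0.9MR², giving k ≡ I/(MR²) = 0.9.
The rolling condition ω = v/R makes the rotational term ½I(v/R)² = ½kMv², so KE_total = ½(1+k)Mv² = (19/20)Mv².
Setting this equal to Mgh gives the vertical rise h = (1+k)v₀²/(2g) = 1.9×7.18²/(2×10) = 4.897 m.
The distance along the slope is d = h/sinθ = 4.897/sin14.9° ≈ 19.0 m.

d ≈ 19.0 m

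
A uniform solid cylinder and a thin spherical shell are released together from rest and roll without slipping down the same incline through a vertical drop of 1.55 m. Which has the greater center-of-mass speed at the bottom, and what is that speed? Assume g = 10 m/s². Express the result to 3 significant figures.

the uniform solid cylinder, at v ≈ 4.55 m/s

For rolling without slipping, Mgh = ½(1+k)Mv² where k = I/(MR²), so v = √(2gh/(1+k)).
Uniform solid cylinder: k = 0.5, giving v = √(2×10×1.55/1.5) = 4.546 m/s.
Thin spherical shell: k = 2/3, giving v = √(2×10×1.55/1.667) = 4.313 m/s.
The smaller k wins: the uniform solid cylinder, at ≈ 4.55 m/s.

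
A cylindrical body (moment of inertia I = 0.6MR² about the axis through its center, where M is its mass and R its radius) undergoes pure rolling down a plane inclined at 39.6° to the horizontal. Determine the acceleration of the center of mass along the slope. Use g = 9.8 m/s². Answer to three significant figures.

Here I = 0.6MR², so the shape factor k = I/(MR²) = 0.6.
Translational: Mg sinθ − f = Ma. Rotational about the CM: fR = Iα = kMRa, so f = kMa.
Eliminating f: Mg sinθ = (1+k)Ma, so a = g sinθ/(1+k) = 9.8 × sin39.6° / 1.6 ≈ 3.90 m/s².

a ≈ 3.90 m/s²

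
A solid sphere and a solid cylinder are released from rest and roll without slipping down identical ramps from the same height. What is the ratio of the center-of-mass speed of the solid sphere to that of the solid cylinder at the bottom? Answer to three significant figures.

Each satisfies Mgh = ½(1+k)Mv² with k = I/(MR²), so v ∝ 1/√(1+k).
For the solid sphere k = 0.4; for the solid cylinder k = 0.5.
v₁/v₂ = √((1+k₂)/(1+k₁)) = √(1.5/1.4) ≈ 1.04.

v_ratio ≈ 1.04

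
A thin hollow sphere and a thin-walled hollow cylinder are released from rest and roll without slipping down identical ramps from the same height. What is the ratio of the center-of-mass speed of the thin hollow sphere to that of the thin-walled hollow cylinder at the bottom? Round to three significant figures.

Each satisfies Mgh = ½(1+k)Mv² with k = I/(MR²), so v ∝ 1/√(1+k).
For the thin hollow sphere k = 2/3; for the thin-walled hollow cylinder k = 1.
v₁/v₂ = √((1+k₂)/(1+k₁)) = √(2/1.667) ≈ 1.10.

v_ratio ≈ 1.10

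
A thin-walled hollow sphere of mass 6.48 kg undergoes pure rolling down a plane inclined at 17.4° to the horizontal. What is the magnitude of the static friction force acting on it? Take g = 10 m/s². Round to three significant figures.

f ≈ 7.75 N

With I = (2/3)MR², the ratio k = I/(MR²) is 2/3.
Translational: Mg sinθ − f = Ma. Rotational about the CM: fR = Iα = kMRa, so f = kMa.
Combining, a = g sinθ/(1+k) and f = kMa = kMg sinθ/(1+k).
f = (2/3) × 6.48 × 10 × sin17.4° / 1.667 ≈ 7.75 N.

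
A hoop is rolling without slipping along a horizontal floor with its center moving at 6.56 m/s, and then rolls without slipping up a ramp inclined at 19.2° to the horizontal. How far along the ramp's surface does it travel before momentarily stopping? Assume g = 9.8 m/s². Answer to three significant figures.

The moment of inertia is MR², giving k ≡ I/(MR²) = 1.
Rolling without slipping gives ω = v/R, so the total kinetic energy is ½Mv² + ½Iω² = ½(1+k)Mv² = Mv².
Setting this equal to Mgh gives the vertical rise h = (1+k)v₀²/(2g) = 2×6.56²/(2×9.8) = 4.391 m.
The distance along the slope is d = h/sinθ = 4.391/sin19.2° ≈ 13.4 m.

d ≈ 13.4 m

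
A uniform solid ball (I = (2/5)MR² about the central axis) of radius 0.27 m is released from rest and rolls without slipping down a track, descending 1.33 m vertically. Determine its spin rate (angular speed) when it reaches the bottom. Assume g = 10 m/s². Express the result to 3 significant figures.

With I = (2/5)MR², the ratio k = I/(MR²) is 0.4.
Since it rolls without slipping, ω = v/R and KE = ½Mv² + ½Iω² = ½(1+k)Mv² = (7/10)Mv².
Energy conservation Mgh = ½(1+k)Mv² gives v = √(2gh/(1+k)) = √(2 × 10 × 1.33 / 1.4) = 4.359 m/s.
Then ω = v/R = 4.359 / 0.27 ≈ 16.1 rad/s.

ω ≈ 16.1 rad/s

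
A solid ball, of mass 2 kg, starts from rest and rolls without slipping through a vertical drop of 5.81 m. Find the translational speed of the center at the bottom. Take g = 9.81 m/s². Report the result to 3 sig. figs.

Here I = (2/5)MR², so the shape factor k = I/(MR²) = 0.4.
Rolling without slipping gives ω = v/R, so the total kinetic energy is ½Mv² + ½Iω² = ½(1+k)Mv² = (7/10)Mv².
Setting Mgh = (7/10)Mv² gives v = √(2gh/(1+k)) = √(2·9.81·5.81/1.4) ≈ 9.02 m/s.

v ≈ 9.02 m/s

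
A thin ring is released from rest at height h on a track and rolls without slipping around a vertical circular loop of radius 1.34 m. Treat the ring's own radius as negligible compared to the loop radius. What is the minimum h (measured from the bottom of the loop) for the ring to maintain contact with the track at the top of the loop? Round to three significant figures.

h_min ≈ 4.02 m

The moment of inertia is MR², giving k ≡ I/(MR²) = 1.
At the top, contact is just lost when gravity alone supplies the centripetal force: Mg = Mv_top²/r, i.e. v_top² = gr.
With ω = v/R, the kinetic energy at speed v is ½(1+k)Mv² = Mv².
Energy conservation from release (height h) to the top (height 2r): Mgh = Mg(2r) + M·gr.
Thus h_min = 2r + (1+k)r/2 = r(2 + 2/2) = 1.34 × 3 ≈ 4.02 m.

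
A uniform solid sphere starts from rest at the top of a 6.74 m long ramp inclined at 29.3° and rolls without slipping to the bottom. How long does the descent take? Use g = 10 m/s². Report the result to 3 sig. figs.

Here I = (2/5)MR², so the shape factor k = I/(MR²) = 0.4.
Along the incline Mg sinθ − f = Ma, and torque about the center fR = Iα = kMR²(a/R) gives f = kMa.
Hence a = g sinθ/(1+k) = 10×sin29.3°/1.4 = 3.496 m/s².
With constant a from rest, t = √(2L/a) = √(2·6.74/3.496) ≈ 1.96 s.

t ≈ 1.96 s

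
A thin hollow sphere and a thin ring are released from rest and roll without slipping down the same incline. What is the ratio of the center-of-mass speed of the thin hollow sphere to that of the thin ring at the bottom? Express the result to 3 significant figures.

Each satisfies Mgh = ½(1+k)Mv² with k = I/(MR²), so v ∝ 1/√(1+k).
For the thin hollow sphere k = 2/3; for the thin ring k = 1.
v₁/v₂ = √((1+k₂)/(1+k₁)) = √(2/1.667) ≈ 1.10.

v_ratio ≈ 1.10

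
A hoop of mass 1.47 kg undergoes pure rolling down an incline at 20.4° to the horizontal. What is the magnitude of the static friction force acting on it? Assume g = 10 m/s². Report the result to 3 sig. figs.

Here I = MR², so the shape factor k = I/(MR²) = 1.
Along the incline Mg sinθ − f = Ma, and torque about the center fR = Iα = kMR²(a/R) gives f = kMa.
Combining, a = g sinθ/(1+k) and f = kMa = kMg sinθ/(1+k).
f = 1 × 1.47 × 10 × sin20.4° / 2 ≈ 2.56 N.

f ≈ 2.56 N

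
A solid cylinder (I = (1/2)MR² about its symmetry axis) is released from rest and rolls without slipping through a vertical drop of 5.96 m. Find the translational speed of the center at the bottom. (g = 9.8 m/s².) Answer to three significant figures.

v ≈ 8.82 m/s

The moment of inertia is (1/2)MR², giving k ≡ I/(MR²) = 0.5.
Pure rolling means v = ωR; then KE = ½Mv² + ½I(v/R)² = ½(1+k)Mv² = (3/4)Mv².
Energy conservation: Mgh = (3/4)Mv², so v = √(2gh/(1+k)) = √(2 × 9.8 × 5.96 / 1.5) ≈ 8.82 m/s.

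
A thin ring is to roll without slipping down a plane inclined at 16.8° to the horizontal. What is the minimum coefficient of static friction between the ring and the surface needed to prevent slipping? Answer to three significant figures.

μ_min ≈ 0.151

Here I = MR², so the shape factor k = I/(MR²) = 1.
Newton's second law down the slope: Mg sinθ − f = Ma. The torque equation fR = Iα (with α = a/R) gives f = kMa.
These give a = g sinθ/(1+k) and the required friction f = kMg sinθ/(1+k).
The normal force is N = Mg cosθ, so μ_min = f/N = k tanθ/(1+k).
μ_min = 1 × tan16.8° / 2 ≈ 0.151.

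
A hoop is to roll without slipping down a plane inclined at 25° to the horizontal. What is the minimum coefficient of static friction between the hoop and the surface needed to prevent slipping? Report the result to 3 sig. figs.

Here I = MR², so the shape factor k = I/(MR²) = 1.
Translational: Mg sinθ − f = Ma. Rotational about the CM: fR = Iα = kMRa, so f = kMa.
These give a = g sinθ/(1+k) and the required friction f = kMg sinθ/(1+k).
The normal force is N = Mg cosθ, so μ_min = f/N = k tanθ/(1+k).
μ_min = 1 × tan25° / 2 ≈ 0.233.

μ_min ≈ 0.233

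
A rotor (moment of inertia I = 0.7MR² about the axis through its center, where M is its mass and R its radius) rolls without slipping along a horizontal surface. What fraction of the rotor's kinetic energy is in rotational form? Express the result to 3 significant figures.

fraction ≈ 0.412

Here I = 0.7MR², so the shape factor k = I/(MR²) = 0.7.
Since ω = v/R, the translational part is ½Mv² and the rotational part is ½I(v/R)² = ½kMv²; the total is ½(1+k)Mv².
The rotational fraction is therefore k/(1+k) = 0.7/1.7 ≈ 0.412.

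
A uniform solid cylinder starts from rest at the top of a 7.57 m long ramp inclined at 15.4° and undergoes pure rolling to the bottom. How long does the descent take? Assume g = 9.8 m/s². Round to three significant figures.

Here I = (1/2)MR², so the shape factor k = I/(MR²) = 0.5.
Newton's second law down the slope: Mg sinθ − f = Ma. The torque equation fR = Iα (with α = a/R) gives f = kMa.
Hence a = g sinθ/(1+k) = 9.8×sin15.4°/1.5 = 1.735 m/s².
Starting from rest, L = ½at², so t = √(2L/a) = √(2×7.57/1.735) ≈ 2.95 s.

t ≈ 2.95 s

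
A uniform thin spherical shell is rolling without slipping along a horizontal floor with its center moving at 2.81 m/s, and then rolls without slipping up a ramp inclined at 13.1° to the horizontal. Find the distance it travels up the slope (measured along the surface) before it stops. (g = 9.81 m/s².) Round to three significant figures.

Here I = (2/3)MR², so the shape factor k = I/(MR²) = 2/3.
Since it rolls without slipping, ω = v/R and KE = ½Mv² + ½Iω² = ½(1+k)Mv² = (5/6)Mv².
Setting this equal to Mgh gives the vertical rise h = (1+k)v₀²/(2g) = 1.667×2.81²/(2×9.81) = 0.6708 m.
The distance along the slope is d = h/sinθ = 0.6708/sin13.1° ≈ 2.96 m.

d ≈ 2.96 m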